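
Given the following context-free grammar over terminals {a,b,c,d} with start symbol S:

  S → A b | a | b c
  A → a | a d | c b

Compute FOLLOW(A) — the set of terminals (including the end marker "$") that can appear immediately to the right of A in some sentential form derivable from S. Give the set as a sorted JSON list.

FIRST sets, iterate to fixpoint:
pass 1:
  A via A→a: +{a}
  A via A→c b: +{c}
  S via S→A b: +{a,c}
  S via S→b c: +{b}
  FIRST[S]={a,b,c}  FIRST[A]={a,c}
pass 2: done
  FIRST[S]={a,b,c}  FIRST[A]={a,c}

Compute FOLLOW by fixpoint:
initialize: $ ∈ FOLLOW(S)
[1]
  S→A b: FOLLOW(A) ⊇ FIRST(b) = {b}; new: +{b}
  FOLLOW[S]={$}  FOLLOW[A]={b}
[2] — fixpoint
  FOLLOW[S]={$}  FOLLOW[A]={b}

FOLLOW(A) = ["b"]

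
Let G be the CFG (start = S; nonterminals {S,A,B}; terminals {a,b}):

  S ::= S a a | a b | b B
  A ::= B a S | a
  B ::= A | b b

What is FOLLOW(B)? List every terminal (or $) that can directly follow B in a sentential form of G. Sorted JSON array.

Compute FIRST by fixpoint:
[1]
  A via A→a: +{a}
  B via B→A: +{a}
  B via B→b b: +{b}
  S via S→a b: +{a}
  S via S→b B: +{b}
  S: {a,b}  A: {a}  B: {a,b}
[2]
  A via A→B a S: +{b}
  S: {a,b}  A: {a,b}  B: {a,b}
[3] done
  S: {a,b}  A: {a,b}  B: {a,b}

FOLLOW sets:
FOLLOW(S) := {$}
iter 1:
  A→B a S: FOLLOW(B) ⊇ FIRST(a) = {a}; new: +{a}
  B→A: FOLLOW(A) ⊇ FOLLOW(B) ⊇ {a}; new: +{a}
  S→S a a: FOLLOW(S) ⊇ FIRST(a) = {a}; new: +{a}
  S→b B: FOLLOW(B) ⊇ FOLLOW(S) ⊇ {$,a}; new: +{$}
  FOLLOW(S)={$,a}  FOLLOW(A)={a}  FOLLOW(B)={$,a}
iter 2:
  B→A: FOLLOW(A) ⊇ FOLLOW(B) ⊇ {$,a}; new: +{$}
  FOLLOW(S)={$,a}  FOLLOW(A)={$,a}  FOLLOW(B)={$,a}
iter 3: — fixpoint
  FOLLOW(S)={$,a}  FOLLOW(A)={$,a}  FOLLOW(B)={$,a}

FOLLOW(B) = ["$", "a"]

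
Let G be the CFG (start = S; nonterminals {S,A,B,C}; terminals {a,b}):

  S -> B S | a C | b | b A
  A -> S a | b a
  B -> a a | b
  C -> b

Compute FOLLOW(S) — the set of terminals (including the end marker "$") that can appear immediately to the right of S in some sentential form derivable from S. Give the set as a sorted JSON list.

FIRST iteration:
[1]
  A via A→b a: +{b}
  B via B→a a: +{a}
  B via B→b: +{b}
  C via C→b: +{b}
  S via S→B S: +{a,b}
  FIRST[S]={a,b}  FIRST[A]={b}  FIRST[B]={a,b}  FIRST[C]={b}
[2]
  A via A→S a: +{a}
  FIRST[S]={a,b}  FIRST[A]={a,b}  FIRST[B]={a,b}  FIRST[C]={b}
[3] — fixpoint
  FIRST[S]={a,b}  FIRST[A]={a,b}  FIRST[B]={a,b}  FIRST[C]={b}

FOLLOW iteration:
FOLLOW(S) := {$}
[1]
  A→S a: FOLLOW(S) ⊇ FIRST(a) = {a}; new: +{a}
  S→B S: FOLLOW(B) ⊇ FIRST(S) = {a,b}; new: +{a,b}
  S→a C: FOLLOW(C) ⊇ FOLLOW(S) ⊇ {$,a}; new: +{$,a}
  S→b A: FOLLOW(A) ⊇ FOLLOW(S) ⊇ {$,a}; new: +{$,a}
  FOLLOW[S]={$,a}  FOLLOW[A]={$,a}  FOLLOW[B]={a,b}  FOLLOW[C]={$,a}
[2] — fixpoint
  FOLLOW[S]={$,a}  FOLLOW[A]={$,a}  FOLLOW[B]={a,b}  FOLLOW[C]={$,a}

FOLLOW(S) = ["$", "a"]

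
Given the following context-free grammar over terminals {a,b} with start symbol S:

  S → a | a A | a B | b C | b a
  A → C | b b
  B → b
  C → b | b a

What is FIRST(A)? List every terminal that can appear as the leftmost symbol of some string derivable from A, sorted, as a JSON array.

FIRST iteration:
[1]
  A via A→b b: +{b}
  B via B→b: +{b}
  C via C→b: +{b}
  S via S→a: +{a}
  S via S→b C: +{b}
  FIRST[S]={a,b}  FIRST[A]={b}  FIRST[B]={b}  FIRST[C]={b}
[2] (stable)
  FIRST[S]={a,b}  FIRST[A]={b}  FIRST[B]={b}  FIRST[C]={b}

FIRST(A) = ["b"]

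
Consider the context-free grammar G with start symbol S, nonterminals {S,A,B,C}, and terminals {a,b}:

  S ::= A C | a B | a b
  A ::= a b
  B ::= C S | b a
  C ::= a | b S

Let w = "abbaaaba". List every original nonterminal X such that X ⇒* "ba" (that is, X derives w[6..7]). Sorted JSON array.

Convert to CNF:
  S -> A C | T0 B | T0 T1
  A -> T0 T1
  B -> C S | T1 T0
  C -> T1 S | a
  T0 -> a
  T1 -> b

CYK fill, restricted to cells inside w[6..7]:
  T[6,6] 'b' = {T1}  orig:{}
  T[7,7] 'a' = {C,T0}  orig:{C}
  T[6,7] 'ba' = {B}

Original NTs in T[6,7] deriving "ba": ["B"]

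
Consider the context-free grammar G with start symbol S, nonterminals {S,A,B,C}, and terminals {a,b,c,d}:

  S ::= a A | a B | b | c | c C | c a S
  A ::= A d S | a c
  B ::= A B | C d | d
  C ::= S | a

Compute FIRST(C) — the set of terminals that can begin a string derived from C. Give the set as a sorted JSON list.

FIRST sets, iterate to fixpoint:
pass 1:
  A via A→a c: +{a}
  B via B→A B: +{a}
  B via B→d: +{d}
  C via C→a: +{a}
  S via S→a A: +{a}
  S via S→b: +{b}
  S via S→c: +{c}
  FIRST(S)={a,b,c}  FIRST(A)={a}  FIRST(B)={a,d}  FIRST(C)={a}
pass 2:
  C via C→S: +{b,c}
  FIRST(S)={a,b,c}  FIRST(A)={a}  FIRST(B)={a,d}  FIRST(C)={a,b,c}
pass 3:
  B via B→C d: +{b,c}
  FIRST(S)={a,b,c}  FIRST(A)={a}  FIRST(B)={a,b,c,d}  FIRST(C)={a,b,c}
pass 4: (stable)
  FIRST(S)={a,b,c}  FIRST(A)={a}  FIRST(B)={a,b,c,d}  FIRST(C)={a,b,c}

FIRST(C) = ["a", "b", "c"]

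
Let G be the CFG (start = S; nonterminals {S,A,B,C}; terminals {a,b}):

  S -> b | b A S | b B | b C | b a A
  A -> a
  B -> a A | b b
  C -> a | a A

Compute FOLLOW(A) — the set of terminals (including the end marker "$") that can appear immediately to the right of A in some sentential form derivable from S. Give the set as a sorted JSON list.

FIRST iteration:
[1]
  A via A→a: +{a}
  B via B→a A: +{a}
  B via B→b b: +{b}
  C via C→a: +{a}
  S via S→b: +{b}
  FIRST(S)={b}  FIRST(A)={a}  FIRST(B)={a,b}  FIRST(C)={a}
[2] done
  FIRST(S)={b}  FIRST(A)={a}  FIRST(B)={a,b}  FIRST(C)={a}

Compute FOLLOW by fixpoint:
seed FOLLOW(S) with $
pass 1:
  S→b A S: FOLLOW(A) ⊇ FIRST(S) = {b}; new: +{b}
  S→b B: FOLLOW(B) ⊇ FOLLOW(S) ⊇ {$}; new: +{$}
  S→b C: FOLLOW(C) ⊇ FOLLOW(S) ⊇ {$}; new: +{$}
  S→b a A: FOLLOW(A) ⊇ FOLLOW(S) ⊇ {$}; new: +{$}
  FOLLOW(S)={$}  FOLLOW(A)={$,b}  FOLLOW(B)={$}  FOLLOW(C)={$}
pass 2: — fixpoint
  FOLLOW(S)={$}  FOLLOW(A)={$,b}  FOLLOW(B)={$}  FOLLOW(C)={$}

FOLLOW(A) = ["$", "b"]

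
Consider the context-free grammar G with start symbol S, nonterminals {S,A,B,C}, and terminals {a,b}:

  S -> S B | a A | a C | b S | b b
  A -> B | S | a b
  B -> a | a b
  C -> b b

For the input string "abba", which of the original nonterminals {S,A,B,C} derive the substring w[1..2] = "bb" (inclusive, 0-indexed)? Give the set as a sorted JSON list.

Convert to CNF:
  S -> S B | T0 A | T0 C | T1 S | T1 T1
  A -> S B | T0 A | T0 C | T0 T1 | T1 S | T1 T1 | a
  B -> T0 T1 | a
  C -> T1 T1
  T0 -> a
  T1 -> b

Fill CYK table bottom-up (cells [i..j] with 1 ≤ i ≤ j ≤ 2 only):
  T[1,1] 'b' = {T1}  orig:{}
  T[2,2] 'b' = {T1}  orig:{}
  T[1,2] 'bb' = {A,C,S}

Original NTs in T[1,2] deriving "bb": ["A", "C", "S"]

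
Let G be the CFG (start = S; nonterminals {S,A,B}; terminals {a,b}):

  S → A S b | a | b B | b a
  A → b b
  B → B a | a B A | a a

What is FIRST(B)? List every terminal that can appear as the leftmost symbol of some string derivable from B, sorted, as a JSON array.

FIRST iteration:
[1]
  A via A→b b: +{b}
  B via B→a B A: +{a}
  S via S→A S b: +{b}
  S via S→a: +{a}
  S: {a,b}  A: {b}  B: {a}
[2] (no change)
  S: {a,b}  A: {b}  B: {a}

FIRST(B) = ["a"]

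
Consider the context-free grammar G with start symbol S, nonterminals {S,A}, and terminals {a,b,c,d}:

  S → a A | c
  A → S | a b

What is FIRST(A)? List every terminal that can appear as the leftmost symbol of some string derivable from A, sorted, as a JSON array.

FIRST sets, iterate to fixpoint:
iter 1:
  A via A→a b: +{a}
  S via S→a A: +{a}
  S via S→c: +{c}
  FIRST(S)={a,c}  FIRST(A)={a}
iter 2:
  A via A→S: +{c}
  FIRST(S)={a,c}  FIRST(A)={a,c}
iter 3: done
  FIRST(S)={a,c}  FIRST(A)={a,c}

FIRST(A) = ["a", "c"]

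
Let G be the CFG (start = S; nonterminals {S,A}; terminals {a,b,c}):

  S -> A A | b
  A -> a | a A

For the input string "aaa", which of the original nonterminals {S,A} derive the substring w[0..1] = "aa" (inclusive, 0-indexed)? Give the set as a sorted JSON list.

CNF form of G:
  S -> A A | b
  A -> T0 A | a
  T0 -> a

Fill CYK table bottom-up (cells [i..j] with 0 ≤ i ≤ j ≤ 1 only):
  [0..0]={A,T0}  "a"  orig:{A}
  [1..1]={A,T0}  "a"  orig:{A}
  [0..1]={A,S}  "aa"

Original NTs in T[0,1] deriving "aa": ["A", "S"]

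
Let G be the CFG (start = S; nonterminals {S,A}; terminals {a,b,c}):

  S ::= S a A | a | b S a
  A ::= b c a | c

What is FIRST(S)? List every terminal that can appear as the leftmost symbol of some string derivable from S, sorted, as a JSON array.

Compute FIRST by fixpoint:
[1]
  A via A→b c a: +{b}
  A via A→c: +{c}
  S via S→a: +{a}
  S via S→b S a: +{b}
  FIRST[S]={a,b}  FIRST[A]={b,c}
[2] (no change)
  FIRST[S]={a,b}  FIRST[A]={b,c}

FIRST(S) = ["a", "b"]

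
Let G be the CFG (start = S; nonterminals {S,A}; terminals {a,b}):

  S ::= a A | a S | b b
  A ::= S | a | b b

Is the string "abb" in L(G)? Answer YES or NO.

CNF form of G:
  S -> T0 A | T0 S | T1 T1
  A -> T0 A | T0 S | T1 T1 | a
  T0 -> a
  T1 -> b

Fill CYK table bottom-up:
  cell(0,0) a: {A,T0}  orig:{A}
  cell(1,1) b: {T1}  orig:{}
  cell(2,2) b: {T1}  orig:{}
  cell(0,1) ab: ∅
  cell(1,2) bb: {A,S}
  cell(0,2) abb: {A,S}

S ∈ T[0,2] ⇒ YES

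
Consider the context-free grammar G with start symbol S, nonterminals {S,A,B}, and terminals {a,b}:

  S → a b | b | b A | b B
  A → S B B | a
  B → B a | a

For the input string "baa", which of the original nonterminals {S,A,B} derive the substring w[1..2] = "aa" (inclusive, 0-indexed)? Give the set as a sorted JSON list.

CNF form of G:
  S -> T0 T1 | T1 A | T1 B | b
  A -> S X2 | a
  B -> B T0 | a
  T0 -> a
  T1 -> b
  X2 -> B B

CYK table (by increasing span) (cells [i..j] with 1 ≤ i ≤ j ≤ 2 only):
  cell(1,1) a: {A,B,T0}  orig:{A,B}
  cell(2,2) a: {A,B,T0}  orig:{A,B}
  cell(1,2) aa: {B,X2}  orig:{B}

Original NTs in T[1,2] deriving "aa": ["B"]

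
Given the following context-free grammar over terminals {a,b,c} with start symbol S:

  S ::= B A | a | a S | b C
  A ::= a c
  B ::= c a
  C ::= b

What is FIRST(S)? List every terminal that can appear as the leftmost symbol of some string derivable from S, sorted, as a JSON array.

FIRST iteration:
[1]
  A via A→a c: +{a}
  B via B→c a: +{c}
  C via C→b: +{b}
  S via S→B A: +{c}
  S via S→a: +{a}
  S via S→b C: +{b}
  FIRST[S]={a,b,c}  FIRST[A]={a}  FIRST[B]={c}  FIRST[C]={b}
[2] (no change)
  FIRST[S]={a,b,c}  FIRST[A]={a}  FIRST[B]={c}  FIRST[C]={b}

FIRST(S) = ["a", "b", "c"]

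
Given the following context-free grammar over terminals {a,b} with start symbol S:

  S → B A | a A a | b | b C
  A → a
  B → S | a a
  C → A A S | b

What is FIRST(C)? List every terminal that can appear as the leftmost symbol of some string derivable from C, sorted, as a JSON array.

Compute FIRST by fixpoint:
iter 1:
  A via A→a: +{a}
  B via B→a a: +{a}
  C via C→A A S: +{a}
  C via C→b: +{b}
  S via S→B A: +{a}
  S via S→b: +{b}
  FIRST[S]={a,b}  FIRST[A]={a}  FIRST[B]={a}  FIRST[C]={a,b}
iter 2:
  B via B→S: +{b}
  FIRST[S]={a,b}  FIRST[A]={a}  FIRST[B]={a,b}  FIRST[C]={a,b}
iter 3: — fixpoint
  FIRST[S]={a,b}  FIRST[A]={a}  FIRST[B]={a,b}  FIRST[C]={a,b}

FIRST(C) = ["a", "b"]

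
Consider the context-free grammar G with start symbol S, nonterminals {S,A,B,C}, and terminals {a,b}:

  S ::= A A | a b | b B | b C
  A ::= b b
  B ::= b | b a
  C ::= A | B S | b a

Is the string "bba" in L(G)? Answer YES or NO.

Convert to CNF:
  S -> A A | T0 B | T0 C | T1 T0
  A -> T0 T0
  B -> T0 T1 | b
  C -> B S | T0 T0 | T0 T1
  T0 -> b
  T1 -> a

Fill CYK table bottom-up:
  [0..0]={B,T0}  "b"  orig:{B}
  [1..1]={B,T0}  "b"  orig:{B}
  [2..2]={T1}  "a"  orig:{}
  [0..1]={A,C,S}  "bb"
  [1..2]={B,C}  "ba"
  [0..2]={S}  "bba"

S ∈ T[0,2] ⇒ YES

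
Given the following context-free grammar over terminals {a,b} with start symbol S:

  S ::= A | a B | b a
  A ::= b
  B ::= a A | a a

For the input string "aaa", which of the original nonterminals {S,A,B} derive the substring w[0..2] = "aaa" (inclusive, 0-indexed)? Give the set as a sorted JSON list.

Convert to CNF:
  S -> T0 B | T1 T0 | b
  A -> b
  B -> T0 A | T0 T0
  T0 -> a
  T1 -> b

CYK fill (cells [i..j] with 0 ≤ i ≤ j ≤ 2 only):
  T[0,0] 'a' = {T0}  orig:{}
  T[1,1] 'a' = {T0}  orig:{}
  T[2,2] 'a' = {T0}  orig:{}
  T[0,1] 'aa' = {B}
  T[1,2] 'aa' = {B}
  T[0,2] 'aaa' = {S}

Original NTs in T[0,2] deriving "aaa": ["S"]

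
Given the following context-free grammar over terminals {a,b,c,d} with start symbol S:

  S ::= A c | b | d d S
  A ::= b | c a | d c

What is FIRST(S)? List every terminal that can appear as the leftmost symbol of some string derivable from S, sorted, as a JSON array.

FIRST iteration:
iter 1:
  A via A→b: +{b}
  A via A→c a: +{c}
  A via A→d c: +{d}
  S via S→A c: +{b,c,d}
  FIRST[S]={b,c,d}  FIRST[A]={b,c,d}
iter 2: (no change)
  FIRST[S]={b,c,d}  FIRST[A]={b,c,d}

FIRST(S) = ["b", "c", "d"]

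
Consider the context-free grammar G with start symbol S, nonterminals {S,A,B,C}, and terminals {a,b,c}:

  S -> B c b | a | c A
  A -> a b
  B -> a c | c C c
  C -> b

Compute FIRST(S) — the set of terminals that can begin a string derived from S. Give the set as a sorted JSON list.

FIRST sets, iterate to fixpoint:
[1]
  A via A→a b: +{a}
  B via B→a c: +{a}
  B via B→c C c: +{c}
  C via C→b: +{b}
  S via S→B c b: +{a,c}
  S: {a,c}  A: {a}  B: {a,c}  C: {b}
[2] (stable)
  S: {a,c}  A: {a}  B: {a,c}  C: {b}

FIRST(S) = ["a", "c"]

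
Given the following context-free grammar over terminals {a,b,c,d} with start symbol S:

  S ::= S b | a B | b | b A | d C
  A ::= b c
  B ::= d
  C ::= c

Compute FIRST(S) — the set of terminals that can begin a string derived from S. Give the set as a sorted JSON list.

FIRST sets, iterate to fixpoint:
iter 1:
  A via A→b c: +{b}
  B via B→d: +{d}
  C via C→c: +{c}
  S via S→a B: +{a}
  S via S→b: +{b}
  S via S→d C: +{d}
  FIRST(S)={a,b,d}  FIRST(A)={b}  FIRST(B)={d}  FIRST(C)={c}
iter 2: (stable)
  FIRST(S)={a,b,d}  FIRST(A)={b}  FIRST(B)={d}  FIRST(C)={c}

FIRST(S) = ["a", "b", "d"]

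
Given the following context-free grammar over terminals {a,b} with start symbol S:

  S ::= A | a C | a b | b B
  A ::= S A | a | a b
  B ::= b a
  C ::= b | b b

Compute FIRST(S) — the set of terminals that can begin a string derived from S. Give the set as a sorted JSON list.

FIRST sets, iterate to fixpoint:
round 1:
  A via A→a: +{a}
  B via B→b a: +{b}
  C via C→b: +{b}
  S via S→A: +{a}
  S via S→b B: +{b}
  S: {a,b}  A: {a}  B: {b}  C: {b}
round 2:
  A via A→S A: +{b}
  S: {a,b}  A: {a,b}  B: {b}  C: {b}
round 3: (no change)
  S: {a,b}  A: {a,b}  B: {b}  C: {b}

FIRST(S) = ["a", "b"]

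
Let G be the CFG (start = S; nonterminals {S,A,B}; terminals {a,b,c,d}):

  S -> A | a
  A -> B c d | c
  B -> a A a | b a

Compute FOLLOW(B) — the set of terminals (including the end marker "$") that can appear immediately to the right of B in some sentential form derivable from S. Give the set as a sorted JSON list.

FIRST sets, iterate to fixpoint:
pass 1:
  A via A→c: +{c}
  B via B→a A a: +{a}
  B via B→b a: +{b}
  S via S→A: +{c}
  S via S→a: +{a}
  S: {a,c}  A: {c}  B: {a,b}
pass 2:
  A via A→B c d: +{a,b}
  S via S→A: +{b}
  S: {a,b,c}  A: {a,b,c}  B: {a,b}
pass 3: (stable)
  S: {a,b,c}  A: {a,b,c}  B: {a,b}

FOLLOW iteration:
initialize: $ ∈ FOLLOW(S)
round 1:
  A→B c d: FOLLOW(B) ⊇ FIRST(c) = {c}; new: +{c}
  B→a A a: FOLLOW(A) ⊇ FIRST(a) = {a}; new: +{a}
  S→A: FOLLOW(A) ⊇ FOLLOW(S) ⊇ {$}; new: +{$}
  FOLLOW[S]={$}  FOLLOW[A]={$,a}  FOLLOW[B]={c}
round 2: done
  FOLLOW[S]={$}  FOLLOW[A]={$,a}  FOLLOW[B]={c}

FOLLOW(B) = ["c"]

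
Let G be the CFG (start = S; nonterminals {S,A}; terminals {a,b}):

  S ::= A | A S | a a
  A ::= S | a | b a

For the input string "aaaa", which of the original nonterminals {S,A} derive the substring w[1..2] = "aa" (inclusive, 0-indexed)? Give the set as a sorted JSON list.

Convert to CNF:
  S -> A S | T0 T0 | T1 T0 | a
  A -> A S | T0 T0 | T1 T0 | a
  T0 -> a
  T1 -> b

CYK table (by increasing span) — only the sub-triangle for w[1..2]:
  T[1,1] 'a' = {A,S,T0}  orig:{A,S}
  T[2,2] 'a' = {A,S,T0}  orig:{A,S}
  T[1,2] 'aa' = {A,S}

Original NTs in T[1,2] deriving "aa": ["A", "S"]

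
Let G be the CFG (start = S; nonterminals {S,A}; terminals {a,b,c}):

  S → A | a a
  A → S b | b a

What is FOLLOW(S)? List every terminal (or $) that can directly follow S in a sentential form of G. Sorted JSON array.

Compute FIRST by fixpoint:
[1]
  A via A→b a: +{b}
  S via S→A: +{b}
  S via S→a a: +{a}
  FIRST(S)={a,b}  FIRST(A)={b}
[2]
  A via A→S b: +{a}
  FIRST(S)={a,b}  FIRST(A)={a,b}
[3] (no change)
  FIRST(S)={a,b}  FIRST(A)={a,b}

Compute FOLLOW by fixpoint:
seed FOLLOW(S) with $
pass 1:
  A→S b: FOLLOW(S) ⊇ FIRST(b) = {b}; new: +{b}
  S→A: FOLLOW(A) ⊇ FOLLOW(S) ⊇ {$,b}; new: +{$,b}
  FOLLOW(S)={$,b}  FOLLOW(A)={$,b}
pass 2: — fixpoint
  FOLLOW(S)={$,b}  FOLLOW(A)={$,b}

FOLLOW(S) = ["$", "b"]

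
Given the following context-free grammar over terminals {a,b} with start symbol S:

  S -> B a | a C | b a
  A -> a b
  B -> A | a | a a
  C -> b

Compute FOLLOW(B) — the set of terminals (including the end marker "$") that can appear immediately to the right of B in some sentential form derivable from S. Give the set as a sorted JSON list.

FIRST sets, iterate to fixpoint:
[1]
  A via A→a b: +{a}
  B via B→A: +{a}
  C via C→b: +{b}
  S via S→B a: +{a}
  S via S→b a: +{b}
  S: {a,b}  A: {a}  B: {a}  C: {b}
[2] (stable)
  S: {a,b}  A: {a}  B: {a}  C: {b}

FOLLOW iteration:
FOLLOW(S) := {$}
pass 1:
  S→B a: FOLLOW(B) ⊇ FIRST(a) = {a}; new: +{a}
  S→a C: FOLLOW(C) ⊇ FOLLOW(S) ⊇ {$}; new: +{$}
  FOLLOW(S)={$}  FOLLOW(A)={}  FOLLOW(B)={a}  FOLLOW(C)={$}
pass 2:
  B→A: FOLLOW(A) ⊇ FOLLOW(B) ⊇ {a}; new: +{a}
  FOLLOW(S)={$}  FOLLOW(A)={a}  FOLLOW(B)={a}  FOLLOW(C)={$}
pass 3: (no change)
  FOLLOW(S)={$}  FOLLOW(A)={a}  FOLLOW(B)={a}  FOLLOW(C)={$}

FOLLOW(B) = ["a"]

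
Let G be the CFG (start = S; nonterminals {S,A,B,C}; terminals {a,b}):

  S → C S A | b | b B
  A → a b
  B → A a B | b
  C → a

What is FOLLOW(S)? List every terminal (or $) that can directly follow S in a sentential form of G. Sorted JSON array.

FIRST iteration:
iter 1:
  A via A→a b: +{a}
  B via B→A a B: +{a}
  B via B→b: +{b}
  C via C→a: +{a}
  S via S→C S A: +{a}
  S via S→b: +{b}
  FIRST[S]={a,b}  FIRST[A]={a}  FIRST[B]={a,b}  FIRST[C]={a}
iter 2: (stable)
  FIRST[S]={a,b}  FIRST[A]={a}  FIRST[B]={a,b}  FIRST[C]={a}

FOLLOW sets:
seed FOLLOW(S) with $
round 1:
  B→A a B: FOLLOW(A) ⊇ FIRST(a) = {a}; new: +{a}
  S→C S A: FOLLOW(C) ⊇ FIRST(S) = {a,b}; new: +{a,b}
  S→C S A: FOLLOW(S) ⊇ FIRST(A) = {a}; new: +{a}
  S→C S A: FOLLOW(A) ⊇ FOLLOW(S) ⊇ {$,a}; new: +{$}
  S→b B: FOLLOW(B) ⊇ FOLLOW(S) ⊇ {$,a}; new: +{$,a}
  FOLLOW[S]={$,a}  FOLLOW[A]={$,a}  FOLLOW[B]={$,a}  FOLLOW[C]={a,b}
round 2: — fixpoint
  FOLLOW[S]={$,a}  FOLLOW[A]={$,a}  FOLLOW[B]={$,a}  FOLLOW[C]={a,b}

FOLLOW(S) = ["$", "a"]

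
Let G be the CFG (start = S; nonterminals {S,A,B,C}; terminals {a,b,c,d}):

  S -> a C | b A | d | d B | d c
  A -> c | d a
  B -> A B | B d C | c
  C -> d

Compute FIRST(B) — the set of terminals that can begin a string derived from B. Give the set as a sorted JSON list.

FIRST sets, iterate to fixpoint:
[1]
  A via A→c: +{c}
  A via A→d a: +{d}
  B via B→A B: +{c,d}
  C via C→d: +{d}
  S via S→a C: +{a}
  S via S→b A: +{b}
  S via S→d: +{d}
  FIRST(S)={a,b,d}  FIRST(A)={c,d}  FIRST(B)={c,d}  FIRST(C)={d}
[2] (no change)
  FIRST(S)={a,b,d}  FIRST(A)={c,d}  FIRST(B)={c,d}  FIRST(C)={d}

FIRST(B) = ["c", "d"]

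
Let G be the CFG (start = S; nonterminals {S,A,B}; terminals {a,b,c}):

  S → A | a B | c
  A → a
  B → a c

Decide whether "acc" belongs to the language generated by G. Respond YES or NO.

Convert to CNF:
  S -> T0 B | a | c
  A -> a
  B -> T0 T1
  T0 -> a
  T1 -> c

CYK table (by increasing span):
  T[0,0] 'a' = {A,S,T0}  orig:{A,S}
  T[1,1] 'c' = {S,T1}  orig:{S}
  T[2,2] 'c' = {S,T1}  orig:{S}
  T[0,1] 'ac' = {B}
  T[1,2] 'cc' = ∅
  T[0,2] 'acc' = ∅

S ∉ T[0,2] ⇒ NO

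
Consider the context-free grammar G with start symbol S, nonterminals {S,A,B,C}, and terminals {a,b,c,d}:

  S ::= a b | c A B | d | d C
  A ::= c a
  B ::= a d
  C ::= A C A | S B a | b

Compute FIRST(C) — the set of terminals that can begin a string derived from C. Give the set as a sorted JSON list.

Compute FIRST by fixpoint:
[1]
  A via A→c a: +{c}
  B via B→a d: +{a}
  C via C→A C A: +{c}
  C via C→b: +{b}
  S via S→a b: +{a}
  S via S→c A B: +{c}
  S via S→d: +{d}
  FIRST(S)={a,c,d}  FIRST(A)={c}  FIRST(B)={a}  FIRST(C)={b,c}
[2]
  C via C→S B a: +{a,d}
  FIRST(S)={a,c,d}  FIRST(A)={c}  FIRST(B)={a}  FIRST(C)={a,b,c,d}
[3] done
  FIRST(S)={a,c,d}  FIRST(A)={c}  FIRST(B)={a}  FIRST(C)={a,b,c,d}

FIRST(C) = ["a", "b", "c", "d"]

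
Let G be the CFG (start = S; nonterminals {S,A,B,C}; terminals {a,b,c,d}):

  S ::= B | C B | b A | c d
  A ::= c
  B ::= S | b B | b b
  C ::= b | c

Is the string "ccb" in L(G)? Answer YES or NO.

CNF form of G:
  S -> C B | T0 A | T0 B | T0 T0 | T1 T2
  A -> c
  B -> C B | T0 A | T0 B | T0 T0 | T1 T2
  C -> b | c
  T0 -> b
  T1 -> c
  T2 -> d

CYK fill:
  cell(0,0) c: {A,C,T1}  orig:{A,C}
  cell(1,1) c: {A,C,T1}  orig:{A,C}
  cell(2,2) b: {C,T0}  orig:{C}
  cell(0,1) cc: ∅
  cell(1,2) cb: ∅
  cell(0,2) ccb: ∅

S ∉ T[0,2] ⇒ NO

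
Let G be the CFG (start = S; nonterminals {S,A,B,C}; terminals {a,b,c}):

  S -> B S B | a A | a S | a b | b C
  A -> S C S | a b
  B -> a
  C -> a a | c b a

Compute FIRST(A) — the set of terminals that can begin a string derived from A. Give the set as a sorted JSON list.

Compute FIRST by fixpoint:
pass 1:
  A via A→a b: +{a}
  B via B→a: +{a}
  C via C→a a: +{a}
  C via C→c b a: +{c}
  S via S→B S B: +{a}
  S via S→b C: +{b}
  FIRST(S)={a,b}  FIRST(A)={a}  FIRST(B)={a}  FIRST(C)={a,c}
pass 2:
  A via A→S C S: +{b}
  FIRST(S)={a,b}  FIRST(A)={a,b}  FIRST(B)={a}  FIRST(C)={a,c}
pass 3: (no change)
  FIRST(S)={a,b}  FIRST(A)={a,b}  FIRST(B)={a}  FIRST(C)={a,c}

FIRST(A) = ["a", "b"]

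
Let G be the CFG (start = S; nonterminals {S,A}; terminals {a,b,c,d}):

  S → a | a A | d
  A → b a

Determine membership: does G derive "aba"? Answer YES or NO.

Convert to CNF:
  S -> T1 A | a | d
  A -> T0 T1
  T0 -> b
  T1 -> a

Fill CYK table bottom-up:
  cell(0,0) a: {S,T1}  orig:{S}
  cell(1,1) b: {T0}  orig:{}
  cell(2,2) a: {S,T1}  orig:{S}
  cell(0,1) ab: ∅
  cell(1,2) ba: {A}
  cell(0,2) aba: {S}

S ∈ T[0,2] ⇒ YES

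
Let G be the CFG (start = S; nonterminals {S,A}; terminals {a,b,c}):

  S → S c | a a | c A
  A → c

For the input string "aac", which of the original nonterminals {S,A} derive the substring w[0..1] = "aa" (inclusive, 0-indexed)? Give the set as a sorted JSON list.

CNF form of G:
  S -> S T0 | T0 A | T1 T1
  A -> c
  T0 -> c
  T1 -> a

CYK table (by increasing span) — only the sub-triangle for w[0..1]:
  cell(0,0) a: {T1}  orig:{}
  cell(1,1) a: {T1}  orig:{}
  cell(0,1) aa: {S}

Original NTs in T[0,1] deriving "aa": ["S"]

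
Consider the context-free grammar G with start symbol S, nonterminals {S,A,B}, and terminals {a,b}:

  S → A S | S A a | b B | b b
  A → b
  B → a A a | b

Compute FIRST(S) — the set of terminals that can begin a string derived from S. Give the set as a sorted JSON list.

FIRST iteration:
[1]
  A via A→b: +{b}
  B via B→a A a: +{a}
  B via B→b: +{b}
  S via S→A S: +{b}
  S: {b}  A: {b}  B: {a,b}
[2] — fixpoint
  S: {b}  A: {b}  B: {a,b}

FIRST(S) = ["b"]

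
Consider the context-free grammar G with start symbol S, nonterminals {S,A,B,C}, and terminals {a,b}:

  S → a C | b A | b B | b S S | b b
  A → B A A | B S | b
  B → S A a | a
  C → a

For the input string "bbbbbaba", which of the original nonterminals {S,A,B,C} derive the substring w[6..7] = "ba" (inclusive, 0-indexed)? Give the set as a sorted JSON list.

Convert to CNF:
  S -> T0 C | T1 A | T1 B | T1 T1 | T1 X4
  A -> B S | B X2 | b
  B -> S X3 | a
  C -> a
  T0 -> a
  T1 -> b
  X2 -> A A
  X3 -> A T0
  X4 -> S S

CYK fill, restricted to cells inside w[6..7]:
  T[6,6] 'b' = {A,T1}  orig:{A}
  T[7,7] 'a' = {B,C,T0}  orig:{B,C}
  T[6,7] 'ba' = {S,X3}  orig:{S}

Original NTs in T[6,7] deriving "ba": ["S"]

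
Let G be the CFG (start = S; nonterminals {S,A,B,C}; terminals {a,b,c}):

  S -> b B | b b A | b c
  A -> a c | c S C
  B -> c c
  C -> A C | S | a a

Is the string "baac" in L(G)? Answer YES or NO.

Convert to CNF:
  S -> T2 B | T2 T1 | T2 X5
  A -> T0 T1 | T1 X3
  B -> T1 T1
  C -> A C | T0 T0 | T2 B | T2 T1 | T2 X4
  T0 -> a
  T1 -> c
  T2 -> b
  X3 -> S C
  X4 -> T2 A
  X5 -> T2 A

CYK table (by increasing span):
  [0..0]={T2}  "b"  orig:{}
  [1..1]={T0}  "a"  orig:{}
  [2..2]={T0}  "a"  orig:{}
  [3..3]={T1}  "c"  orig:{}
  [0..1]=∅  "ba"
  [1..2]={C}  "aa"
  [2..3]={A}  "ac"
  [0..2]=∅  "baa"
  [1..3]=∅  "aac"
  [0..3]=∅  "baac"

S ∉ T[0,3] ⇒ NO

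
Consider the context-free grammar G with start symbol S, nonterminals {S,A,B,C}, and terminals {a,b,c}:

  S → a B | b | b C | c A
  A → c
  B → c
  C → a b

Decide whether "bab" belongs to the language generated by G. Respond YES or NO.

Convert to CNF:
  S -> T0 B | T1 C | T2 A | b
  A -> c
  B -> c
  C -> T0 T1
  T0 -> a
  T1 -> b
  T2 -> c

Fill CYK table bottom-up:
  [0..0]={S,T1}  "b"  orig:{S}
  [1..1]={T0}  "a"  orig:{}
  [2..2]={S,T1}  "b"  orig:{S}
  [0..1]=∅  "ba"
  [1..2]={C}  "ab"
  [0..2]={S}  "bab"

S ∈ T[0,2] ⇒ YES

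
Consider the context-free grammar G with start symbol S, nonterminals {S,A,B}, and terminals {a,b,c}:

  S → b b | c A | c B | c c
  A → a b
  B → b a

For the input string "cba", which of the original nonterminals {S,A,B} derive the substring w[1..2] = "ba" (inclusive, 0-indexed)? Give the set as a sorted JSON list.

CNF form of G:
  S -> T1 T1 | T2 A | T2 B | T2 T2
  A -> T0 T1
  B -> T1 T0
  T0 -> a
  T1 -> b
  T2 -> c

Fill CYK table bottom-up (cells [i..j] with 1 ≤ i ≤ j ≤ 2 only):
  [1..1]={T1}  "b"  orig:{}
  [2..2]={T0}  "a"  orig:{}
  [1..2]={B}  "ba"

Original NTs in T[1,2] deriving "ba": ["B"]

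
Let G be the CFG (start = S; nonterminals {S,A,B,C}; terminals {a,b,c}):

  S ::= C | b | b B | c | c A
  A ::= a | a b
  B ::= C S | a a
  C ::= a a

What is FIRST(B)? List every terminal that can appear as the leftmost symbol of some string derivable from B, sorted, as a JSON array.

Compute FIRST by fixpoint:
round 1:
  A via A→a: +{a}
  B via B→a a: +{a}
  C via C→a a: +{a}
  S via S→C: +{a}
  S via S→b: +{b}
  S via S→c: +{c}
  S: {a,b,c}  A: {a}  B: {a}  C: {a}
round 2: (stable)
  S: {a,b,c}  A: {a}  B: {a}  C: {a}

FIRST(B) = ["a"]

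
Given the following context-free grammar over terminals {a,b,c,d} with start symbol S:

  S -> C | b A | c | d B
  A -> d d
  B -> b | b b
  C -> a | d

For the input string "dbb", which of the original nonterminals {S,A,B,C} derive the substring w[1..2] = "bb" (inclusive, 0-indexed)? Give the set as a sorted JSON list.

CNF form of G:
  S -> T0 B | T1 A | a | c | d
  A -> T0 T0
  B -> T1 T1 | b
  C -> a | d
  T0 -> d
  T1 -> b

Fill CYK table bottom-up — only the sub-triangle for w[1..2]:
  [1..1]={B,T1}  "b"  orig:{B}
  [2..2]={B,T1}  "b"  orig:{B}
  [1..2]={B}  "bb"

Original NTs in T[1,2] deriving "bb": ["B"]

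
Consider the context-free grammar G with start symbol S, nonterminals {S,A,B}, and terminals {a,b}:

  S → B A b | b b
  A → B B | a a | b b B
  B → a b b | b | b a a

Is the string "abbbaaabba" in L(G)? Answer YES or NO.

CNF form of G:
  S -> B X5 | T1 T1
  A -> B B | T0 T0 | T1 X2
  B -> T0 X3 | T1 X4 | b
  T0 -> a
  T1 -> b
  X2 -> T1 B
  X3 -> T1 T1
  X4 -> T0 T0
  X5 -> A T1

Fill CYK table bottom-up:
  [0..0]={T0}  "a"  orig:{}
  [1..1]={B,T1}  "b"  orig:{B}
  [2..2]={B,T1}  "b"  orig:{B}
  [3..3]={B,T1}  "b"  orig:{B}
  [4..4]={T0}  "a"  orig:{}
  [5..5]={T0}  "a"  orig:{}
  [6..6]={T0}  "a"  orig:{}
  [7..7]={B,T1}  "b"  orig:{B}
  [8..8]={B,T1}  "b"  orig:{B}
  [9..9]={T0}  "a"  orig:{}
  [0..1]=∅  "ab"
  [1..2]={A,S,X2,X3}  "bb"  orig:{A,S}
  [2..3]={A,S,X2,X3}  "bb"  orig:{A,S}
  [3..4]=∅  "ba"
  [4..5]={A,X4}  "aa"  orig:{A}
  [5..6]={A,X4}  "aa"  orig:{A}
  [6..7]=∅  "ab"
  [7..8]={A,S,X2,X3}  "bb"  orig:{A,S}
  [8..9]=∅  "ba"
  [0..2]={B}  "abb"
  [1..3]={A,X5}  "bbb"  orig:{A}
  [2..4]=∅  "bba"
  [3..5]={B}  "baa"
  [4..6]=∅  "aaa"
  [5..7]={X5}  "aab"  orig:{}
  [6..8]={B}  "abb"
  [7..9]=∅  "bba"
  [0..3]={A}  "abbb"
  [1..4]=∅  "bbba"
  [2..5]={A,X2}  "bbaa"  orig:{A}
  [3..6]=∅  "baaa"
  [4..7]=∅  "aaab"
  [5..8]=∅  "aabb"
  [6..9]=∅  "abba"
  [0..4]=∅  "abbba"
  [1..5]={A}  "bbbaa"
  [2..6]=∅  "bbaaa"
  [3..7]=∅  "baaab"
  [4..8]=∅  "aaabb"
  [5..9]=∅  "aabba"
  [0..5]={A}  "abbbaa"
  [1..6]=∅  "bbbaaa"
  [2..7]=∅  "bbaaab"
  [3..8]={A}  "baaabb"
  [4..9]=∅  "aaabba"
  [0..6]=∅  "abbbaaa"
  [1..7]=∅  "bbbaaab"
  [2..8]=∅  "bbaaabb"
  [3..9]=∅  "baaabba"
  [0..7]=∅  "abbbaaab"
  [1..8]=∅  "bbbaaabb"
  [2..9]=∅  "bbaaabba"
  [0..8]=∅  "abbbaaabb"
  [1..9]=∅  "bbbaaabba"
  [0..9]=∅  "abbbaaabba"

S ∉ T[0,9] ⇒ NO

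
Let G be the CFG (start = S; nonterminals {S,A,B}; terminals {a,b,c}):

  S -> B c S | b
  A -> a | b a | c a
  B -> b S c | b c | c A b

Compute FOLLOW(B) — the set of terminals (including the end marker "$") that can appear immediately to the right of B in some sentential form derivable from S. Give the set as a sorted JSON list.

FIRST iteration:
iter 1:
  A via A→a: +{a}
  A via A→b a: +{b}
  A via A→c a: +{c}
  B via B→b S c: +{b}
  B via B→c A b: +{c}
  S via S→B c S: +{b,c}
  S: {b,c}  A: {a,b,c}  B: {b,c}
iter 2: — fixpoint
  S: {b,c}  A: {a,b,c}  B: {b,c}

FOLLOW iteration:
FOLLOW(S) := {$}
iter 1:
  B→b S c: FOLLOW(S) ⊇ FIRST(c) = {c}; new: +{c}
  B→c A b: FOLLOW(A) ⊇ FIRST(b) = {b}; new: +{b}
  S→B c S: FOLLOW(B) ⊇ FIRST(c) = {c}; new: +{c}
  S: {$,c}  A: {b}  B: {c}
iter 2: (stable)
  S: {$,c}  A: {b}  B: {c}

FOLLOW(B) = ["c"]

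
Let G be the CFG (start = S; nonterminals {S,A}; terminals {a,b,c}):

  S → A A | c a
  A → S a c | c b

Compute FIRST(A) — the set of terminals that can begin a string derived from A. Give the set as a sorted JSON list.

Compute FIRST by fixpoint:
pass 1:
  A via A→c b: +{c}
  S via S→A A: +{c}
  FIRST(S)={c}  FIRST(A)={c}
pass 2: (no change)
  FIRST(S)={c}  FIRST(A)={c}

FIRST(A) = ["c"]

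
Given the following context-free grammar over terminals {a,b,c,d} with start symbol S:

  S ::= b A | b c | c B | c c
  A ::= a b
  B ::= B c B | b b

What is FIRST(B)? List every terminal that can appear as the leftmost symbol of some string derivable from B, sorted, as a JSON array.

Compute FIRST by fixpoint:
iter 1:
  A via A→a b: +{a}
  B via B→b b: +{b}
  S via S→b A: +{b}
  S via S→c B: +{c}
  FIRST(S)={b,c}  FIRST(A)={a}  FIRST(B)={b}
iter 2: (stable)
  FIRST(S)={b,c}  FIRST(A)={a}  FIRST(B)={b}

FIRST(B) = ["b"]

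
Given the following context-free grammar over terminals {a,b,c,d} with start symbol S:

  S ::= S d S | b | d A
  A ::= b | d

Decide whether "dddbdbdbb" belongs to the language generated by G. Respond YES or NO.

Convert to CNF:
  S -> S X1 | T0 A | b
  A -> b | d
  T0 -> d
  X1 -> T0 S

CYK table (by increasing span):
  [0..0]={A,T0}  "d"  orig:{A}
  [1..1]={A,T0}  "d"  orig:{A}
  [2..2]={A,T0}  "d"  orig:{A}
  [3..3]={A,S}  "b"
  [4..4]={A,T0}  "d"  orig:{A}
  [5..5]={A,S}  "b"
  [6..6]={A,T0}  "d"  orig:{A}
  [7..7]={A,S}  "b"
  [8..8]={A,S}  "b"
  [0..1]={S}  "dd"
  [1..2]={S}  "dd"
  [2..3]={S,X1}  "db"  orig:{S}
  [3..4]=∅  "bd"
  [4..5]={S,X1}  "db"  orig:{S}
  [5..6]=∅  "bd"
  [6..7]={S,X1}  "db"  orig:{S}
  [7..8]=∅  "bb"
  [0..2]={X1}  "ddd"  orig:{}
  [1..3]={X1}  "ddb"  orig:{}
  [2..4]=∅  "dbd"
  [3..5]={S}  "bdb"
  [4..6]=∅  "dbd"
  [5..7]={S}  "bdb"
  [6..8]=∅  "dbb"
  [0..3]={S}  "dddb"
  [1..4]=∅  "ddbd"
  [2..5]={S,X1}  "dbdb"  orig:{S}
  [3..6]=∅  "bdbd"
  [4..7]={S,X1}  "dbdb"  orig:{S}
  [5..8]=∅  "bdbb"
  [0..4]=∅  "dddbd"
  [1..5]={X1}  "ddbdb"  orig:{}
  [2..6]=∅  "dbdbd"
  [3..7]={S}  "bdbdb"
  [4..8]=∅  "dbdbb"
  [0..5]={S}  "dddbdb"
  [1..6]=∅  "ddbdbd"
  [2..7]={S,X1}  "dbdbdb"  orig:{S}
  [3..8]=∅  "bdbdbb"
  [0..6]=∅  "dddbdbd"
  [1..7]={X1}  "ddbdbdb"  orig:{}
  [2..8]=∅  "dbdbdbb"
  [0..7]={S}  "dddbdbdb"
  [1..8]=∅  "ddbdbdbb"
  [0..8]=∅  "dddbdbdbb"

S ∉ T[0,8] ⇒ NO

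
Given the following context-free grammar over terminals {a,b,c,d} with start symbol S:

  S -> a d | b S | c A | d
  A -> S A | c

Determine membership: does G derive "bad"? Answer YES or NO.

CNF form of G:
  S -> T0 T1 | T2 S | T3 A | d
  A -> S A | c
  T0 -> a
  T1 -> d
  T2 -> b
  T3 -> c

CYK table (by increasing span):
  [0..0]={T2}  "b"  orig:{}
  [1..1]={T0}  "a"  orig:{}
  [2..2]={S,T1}  "d"  orig:{S}
  [0..1]=∅  "ba"
  [1..2]={S}  "ad"
  [0..2]={S}  "bad"

S ∈ T[0,2] ⇒ YES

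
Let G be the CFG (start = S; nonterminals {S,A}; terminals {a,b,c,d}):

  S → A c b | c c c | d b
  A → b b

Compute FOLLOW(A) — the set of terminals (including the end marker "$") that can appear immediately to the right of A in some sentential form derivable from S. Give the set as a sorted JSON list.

Compute FIRST by fixpoint:
iter 1:
  A via A→b b: +{b}
  S via S→A c b: +{b}
  S via S→c c c: +{c}
  S via S→d b: +{d}
  S: {b,c,d}  A: {b}
iter 2: (stable)
  S: {b,c,d}  A: {b}

FOLLOW sets:
seed FOLLOW(S) with $
[1]
  S→A c b: FOLLOW(A) ⊇ FIRST(c) = {c}; new: +{c}
  FOLLOW(S)={$}  FOLLOW(A)={c}
[2] — fixpoint
  FOLLOW(S)={$}  FOLLOW(A)={c}

FOLLOW(A) = ["c"]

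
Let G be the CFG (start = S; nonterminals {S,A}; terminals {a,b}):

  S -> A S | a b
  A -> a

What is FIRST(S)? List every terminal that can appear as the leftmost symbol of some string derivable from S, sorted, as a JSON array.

FIRST iteration:
pass 1:
  A via A→a: +{a}
  S via S→A S: +{a}
  FIRST(S)={a}  FIRST(A)={a}
pass 2: done
  FIRST(S)={a}  FIRST(A)={a}

FIRST(S) = ["a"]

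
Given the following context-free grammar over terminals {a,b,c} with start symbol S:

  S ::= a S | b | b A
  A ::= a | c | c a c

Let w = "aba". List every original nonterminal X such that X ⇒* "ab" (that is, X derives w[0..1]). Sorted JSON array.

Convert to CNF:
  S -> T1 S | T2 A | b
  A -> T0 X3 | a | c
  T0 -> c
  T1 -> a
  T2 -> b
  X3 -> T1 T0

Fill CYK table bottom-up (cells [i..j] with 0 ≤ i ≤ j ≤ 1 only):
  T[0,0] 'a' = {A,T1}  orig:{A}
  T[1,1] 'b' = {S,T2}  orig:{S}
  T[0,1] 'ab' = {S}

Original NTs in T[0,1] deriving "ab": ["S"]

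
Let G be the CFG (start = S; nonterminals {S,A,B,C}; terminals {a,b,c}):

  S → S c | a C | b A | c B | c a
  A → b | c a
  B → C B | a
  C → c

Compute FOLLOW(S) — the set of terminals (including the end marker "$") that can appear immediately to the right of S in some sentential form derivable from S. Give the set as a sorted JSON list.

FIRST iteration:
[1]
  A via A→b: +{b}
  A via A→c a: +{c}
  B via B→a: +{a}
  C via C→c: +{c}
  S via S→a C: +{a}
  S via S→b A: +{b}
  S via S→c B: +{c}
  FIRST[S]={a,b,c}  FIRST[A]={b,c}  FIRST[B]={a}  FIRST[C]={c}
[2]
  B via B→C B: +{c}
  FIRST[S]={a,b,c}  FIRST[A]={b,c}  FIRST[B]={a,c}  FIRST[C]={c}
[3] — fixpoint
  FIRST[S]={a,b,c}  FIRST[A]={b,c}  FIRST[B]={a,c}  FIRST[C]={c}

FOLLOW sets:
seed FOLLOW(S) with $
round 1:
  B→C B: FOLLOW(C) ⊇ FIRST(B) = {a,c}; new: +{a,c}
  S→S c: FOLLOW(S) ⊇ FIRST(c) = {c}; new: +{c}
  S→a C: FOLLOW(C) ⊇ FOLLOW(S) ⊇ {$,c}; new: +{$}
  S→b A: FOLLOW(A) ⊇ FOLLOW(S) ⊇ {$,c}; new: +{$,c}
  S→c B: FOLLOW(B) ⊇ FOLLOW(S) ⊇ {$,c}; new: +{$,c}
  FOLLOW(S)={$,c}  FOLLOW(A)={$,c}  FOLLOW(B)={$,c}  FOLLOW(C)={$,a,c}
round 2: (stable)
  FOLLOW(S)={$,c}  FOLLOW(A)={$,c}  FOLLOW(B)={$,c}  FOLLOW(C)={$,a,c}

FOLLOW(S) = ["$", "c"]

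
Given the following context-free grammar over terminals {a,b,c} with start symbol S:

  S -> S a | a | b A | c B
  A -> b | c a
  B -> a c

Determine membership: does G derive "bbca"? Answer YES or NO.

CNF form of G:
  S -> S T1 | T0 B | T2 A | a
  A -> T0 T1 | b
  B -> T1 T0
  T0 -> c
  T1 -> a
  T2 -> b

Fill CYK table bottom-up:
  T[0,0] 'b' = {A,T2}  orig:{A}
  T[1,1] 'b' = {A,T2}  orig:{A}
  T[2,2] 'c' = {T0}  orig:{}
  T[3,3] 'a' = {S,T1}  orig:{S}
  T[0,1] 'bb' = {S}
  T[1,2] 'bc' = ∅
  T[2,3] 'ca' = {A}
  T[0,2] 'bbc' = ∅
  T[1,3] 'bca' = {S}
  T[0,3] 'bbca' = ∅

S ∉ T[0,3] ⇒ NO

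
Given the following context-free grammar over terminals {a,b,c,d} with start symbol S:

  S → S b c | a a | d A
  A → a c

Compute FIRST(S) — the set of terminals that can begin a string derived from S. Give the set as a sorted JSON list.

Compute FIRST by fixpoint:
[1]
  A via A→a c: +{a}
  S via S→a a: +{a}
  S via S→d A: +{d}
  S: {a,d}  A: {a}
[2] (no change)
  S: {a,d}  A: {a}

FIRST(S) = ["a", "d"]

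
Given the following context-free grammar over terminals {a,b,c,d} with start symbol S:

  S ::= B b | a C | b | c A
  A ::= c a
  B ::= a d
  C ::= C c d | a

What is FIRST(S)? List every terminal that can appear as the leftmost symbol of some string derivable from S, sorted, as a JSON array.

FIRST sets, iterate to fixpoint:
[1]
  A via A→c a: +{c}
  B via B→a d: +{a}
  C via C→a: +{a}
  S via S→B b: +{a}
  S via S→b: +{b}
  S via S→c A: +{c}
  FIRST[S]={a,b,c}  FIRST[A]={c}  FIRST[B]={a}  FIRST[C]={a}
[2] (no change)
  FIRST[S]={a,b,c}  FIRST[A]={c}  FIRST[B]={a}  FIRST[C]={a}

FIRST(S) = ["a", "b", "c"]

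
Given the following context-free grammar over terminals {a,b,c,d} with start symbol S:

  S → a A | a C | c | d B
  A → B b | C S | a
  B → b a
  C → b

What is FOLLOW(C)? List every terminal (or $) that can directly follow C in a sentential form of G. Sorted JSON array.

Compute FIRST by fixpoint:
pass 1:
  A via A→a: +{a}
  B via B→b a: +{b}
  C via C→b: +{b}
  S via S→a A: +{a}
  S via S→c: +{c}
  S via S→d B: +{d}
  FIRST(S)={a,c,d}  FIRST(A)={a}  FIRST(B)={b}  FIRST(C)={b}
pass 2:
  A via A→B b: +{b}
  FIRST(S)={a,c,d}  FIRST(A)={a,b}  FIRST(B)={b}  FIRST(C)={b}
pass 3: (no change)
  FIRST(S)={a,c,d}  FIRST(A)={a,b}  FIRST(B)={b}  FIRST(C)={b}

FOLLOW iteration:
FOLLOW(S) := {$}
iter 1:
  A→B b: FOLLOW(B) ⊇ FIRST(b) = {b}; new: +{b}
  A→C S: FOLLOW(C) ⊇ FIRST(S) = {a,c,d}; new: +{a,c,d}
  S→a A: FOLLOW(A) ⊇ FOLLOW(S) ⊇ {$}; new: +{$}
  S→a C: FOLLOW(C) ⊇ FOLLOW(S) ⊇ {$}; new: +{$}
  S→d B: FOLLOW(B) ⊇ FOLLOW(S) ⊇ {$}; new: +{$}
  FOLLOW[S]={$}  FOLLOW[A]={$}  FOLLOW[B]={$,b}  FOLLOW[C]={$,a,c,d}
iter 2: (no change)
  FOLLOW[S]={$}  FOLLOW[A]={$}  FOLLOW[B]={$,b}  FOLLOW[C]={$,a,c,d}

FOLLOW(C) = ["$", "a", "c", "d"]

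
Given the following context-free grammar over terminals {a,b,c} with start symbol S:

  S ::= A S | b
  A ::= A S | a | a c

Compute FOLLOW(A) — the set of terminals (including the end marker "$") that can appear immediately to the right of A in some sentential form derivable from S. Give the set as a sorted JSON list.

Compute FIRST by fixpoint:
pass 1:
  A via A→a: +{a}
  S via S→A S: +{a}
  S via S→b: +{b}
  S: {a,b}  A: {a}
pass 2: (no change)
  S: {a,b}  A: {a}

FOLLOW iteration:
FOLLOW(S) := {$}
iter 1:
  A→A S: FOLLOW(A) ⊇ FIRST(S) = {a,b}; new: +{a,b}
  A→A S: FOLLOW(S) ⊇ FOLLOW(A) ⊇ {a,b}; new: +{a,b}
  FOLLOW(S)={$,a,b}  FOLLOW(A)={a,b}
iter 2: — fixpoint
  FOLLOW(S)={$,a,b}  FOLLOW(A)={a,b}

FOLLOW(A) = ["a", "b"]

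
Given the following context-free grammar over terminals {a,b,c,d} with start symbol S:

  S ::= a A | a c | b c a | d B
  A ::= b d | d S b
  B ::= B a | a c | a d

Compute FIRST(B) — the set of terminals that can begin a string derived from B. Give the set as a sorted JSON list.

FIRST sets, iterate to fixpoint:
round 1:
  A via A→b d: +{b}
  A via A→d S b: +{d}
  B via B→a c: +{a}
  S via S→a A: +{a}
  S via S→b c a: +{b}
  S via S→d B: +{d}
  S: {a,b,d}  A: {b,d}  B: {a}
round 2: done
  S: {a,b,d}  A: {b,d}  B: {a}

FIRST(B) = ["a"]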